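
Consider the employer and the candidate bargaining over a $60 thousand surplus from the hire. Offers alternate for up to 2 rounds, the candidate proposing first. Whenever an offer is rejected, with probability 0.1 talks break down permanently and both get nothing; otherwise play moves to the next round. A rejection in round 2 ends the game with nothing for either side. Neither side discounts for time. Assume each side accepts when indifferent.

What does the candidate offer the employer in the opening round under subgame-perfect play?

54

Round 2 (the employer proposes): rejection yields 0 for the candidate; the employer offers 0 and keeps 60.
Round 1 (the candidate proposes): rejecting gives the employer an expected 0.9 × 60 = 54; the candidate offers that and keeps 6.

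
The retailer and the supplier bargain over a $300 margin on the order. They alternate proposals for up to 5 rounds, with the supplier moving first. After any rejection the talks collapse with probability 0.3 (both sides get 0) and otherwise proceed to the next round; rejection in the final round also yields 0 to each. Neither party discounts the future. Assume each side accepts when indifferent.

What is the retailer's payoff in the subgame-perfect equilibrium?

93.87

By backward induction:
Round 5 (the supplier proposes): rejection yields 0 for the retailer; the supplier offers 0 and keeps 300.
Round 4 (the retailer proposes): rejecting gives the supplier an expected 0.7 × 300 = 210. The retailer offers 210 and keeps 300 − 210 = 90.
Round 3 (the supplier proposes): rejecting gives the retailer an expected 0.7 × 90 = 63, so the supplier offers 63, keeping 237.
Round 2 (the retailer proposes): rejecting gives the supplier an expected 0.7 × 237 = 165.9, so the retailer offers 165.9, keeping 134.1.
Round 1 (the supplier proposes): rejecting gives the retailer an expected 0.7 × 134.1 = 93.87; the supplier offers that and keeps 206.13.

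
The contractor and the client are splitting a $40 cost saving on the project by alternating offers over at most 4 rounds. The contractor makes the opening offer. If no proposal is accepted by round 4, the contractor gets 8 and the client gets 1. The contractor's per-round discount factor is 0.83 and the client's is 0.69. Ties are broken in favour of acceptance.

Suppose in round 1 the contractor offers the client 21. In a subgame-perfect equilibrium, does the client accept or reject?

Accept

Round 4 (the client proposes): the contractor gets 8 if talks fail, so the client offers 8 and keeps 32.
Round 3 (the contractor proposes): the client can get 32 next round, worth 0.69 × 32 = 22.08 now; the contractor offers that and keeps 17.92.
Round 2 (the client proposes): the contractor can get 17.92 next round, worth 0.83 × 17.92 = 14.8736 now; the client offers that and keeps 25.1264.
So by rejecting in round 1, the client gets 25.1264 next round, worth 0.69 × 25.1264 = 17.337216 now.
Offer 21 ≥ 17.337216, so the client accepts.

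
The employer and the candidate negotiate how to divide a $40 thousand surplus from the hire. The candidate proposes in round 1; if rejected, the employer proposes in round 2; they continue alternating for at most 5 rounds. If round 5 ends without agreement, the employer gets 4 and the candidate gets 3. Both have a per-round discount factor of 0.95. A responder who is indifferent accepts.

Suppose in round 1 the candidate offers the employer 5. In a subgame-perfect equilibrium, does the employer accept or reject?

Reject

Round 5 (the candidate proposes): the employer gets 4 if talks fail, so the candidate offers 4 and keeps 36.
Round 4 (the employer proposes): the candidate can get 36 next round, worth 0.95 × 36 = 34.2 now. The employer offers 34.2 and keeps 40 − 34.2 = 5.8.
Round 3 (the candidate proposes): the employer can get 5.8 next round, worth 0.95 × 5.8 = 5.51 now, so the candidate offers 5.51, keeping 34.49.
Round 2 (the employer proposes): the candidate can get 34.49 next round, worth 0.95 × 34.49 = 32.7655 now, so the employer offers 32.7655, keeping 7.2345.
So by rejecting in round 1, the employer gets 7.2345 next round, worth 0.95 × 7.2345 = 6.872775 now.
Offer 5 < 6.872775, so the employer rejects.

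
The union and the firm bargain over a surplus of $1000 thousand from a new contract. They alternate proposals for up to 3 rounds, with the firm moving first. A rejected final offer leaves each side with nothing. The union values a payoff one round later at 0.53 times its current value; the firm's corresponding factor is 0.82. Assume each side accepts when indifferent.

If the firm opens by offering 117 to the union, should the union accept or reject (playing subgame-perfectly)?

Accept

Work out the union's continuation value if the offer is rejected.
Round 3 (the firm proposes): the union will accept anything ≥ 0, so the firm offers 0 and keeps 1000.
Round 2 (the union proposes): the firm can get 1000 next round, worth 0.82 × 1000 = 820 now, so the union offers 820, keeping 180.
So by rejecting in round 1, the union gets 180 next round, worth 0.53 × 180 = 95.4 now.
Offer 117 ≥ 95.4, so the union accepts.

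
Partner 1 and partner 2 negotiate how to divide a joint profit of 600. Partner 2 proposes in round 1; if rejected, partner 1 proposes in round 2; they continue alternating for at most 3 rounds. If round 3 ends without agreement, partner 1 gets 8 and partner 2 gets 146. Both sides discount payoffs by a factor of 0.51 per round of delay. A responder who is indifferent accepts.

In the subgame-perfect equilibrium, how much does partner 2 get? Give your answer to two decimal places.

Round 3 (partner 2 proposes): partner 1 gets 8 if talks fail, so partner 2 offers 8 and keeps 592.
Round 2 (partner 1 proposes): partner 2 can get 592 next round, worth 0.51 × 592 = 301.92 now. Partner 1 offers 301.92 and keeps 600 − 301.92 = 298.08.
Round 1 (partner 2 proposes): partner 1 can get 298.08 next round, worth 0.51 × 298.08 = 152.0208 now, so partner 2 offers 152.0208, keeping 447.9792.

447.98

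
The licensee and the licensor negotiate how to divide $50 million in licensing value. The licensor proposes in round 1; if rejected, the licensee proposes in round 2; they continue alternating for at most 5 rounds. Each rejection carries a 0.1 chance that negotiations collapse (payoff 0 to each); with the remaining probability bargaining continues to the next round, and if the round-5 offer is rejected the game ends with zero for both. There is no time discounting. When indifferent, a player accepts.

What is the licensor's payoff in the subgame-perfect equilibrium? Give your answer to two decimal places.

41.86

By backward induction:
Round 5 (the licensor proposes): the licensee will accept anything ≥ 0, so the licensor offers 0 and keeps 50.
Round 4 (the licensee proposes): rejecting gives the licensor an expected 0.9 × 50 = 45; the licensee offers that and keeps 5.
Round 3 (the licensor proposes): rejecting gives the licensee an expected 0.9 × 5 = 4.5. The licensor offers 4.5 and keeps 50 − 4.5 = 45.5.
Round 2 (the licensee proposes): rejecting gives the licensor an expected 0.9 × 45.5 = 40.95. The licensee offers 40.95 and keeps 50 − 40.95 = 9.05.
Round 1 (the licensor proposes): rejecting gives the licensee an expected 0.9 × 9.05 = 8.145, so the licensor offers 8.145, keeping 41.855.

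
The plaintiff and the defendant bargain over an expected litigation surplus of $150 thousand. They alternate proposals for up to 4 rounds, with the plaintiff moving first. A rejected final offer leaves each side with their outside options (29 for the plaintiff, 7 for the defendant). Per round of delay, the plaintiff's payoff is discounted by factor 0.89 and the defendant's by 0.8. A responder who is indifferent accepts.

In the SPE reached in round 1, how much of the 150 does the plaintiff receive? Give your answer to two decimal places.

67.88

Round 4 (the defendant proposes): the plaintiff gets 29 if talks fail, so the defendant offers 29 and keeps 121.
Round 3 (the plaintiff proposes): the defendant can get 121 next round, worth 0.8 × 121 = 96.8 now; the plaintiff offers that and keeps 53.2.
Round 2 (the defendant proposes): the plaintiff can get 53.2 next round, worth 0.89 × 53.2 = 47.348 now, so the defendant offers 47.348, keeping 102.652.
Round 1 (the plaintiff proposes): the defendant can get 102.652 next round, worth 0.8 × 102.652 = 82.1216 now. The plaintiff offers 82.1216 and keeps 150 − 82.1216 = 67.8784.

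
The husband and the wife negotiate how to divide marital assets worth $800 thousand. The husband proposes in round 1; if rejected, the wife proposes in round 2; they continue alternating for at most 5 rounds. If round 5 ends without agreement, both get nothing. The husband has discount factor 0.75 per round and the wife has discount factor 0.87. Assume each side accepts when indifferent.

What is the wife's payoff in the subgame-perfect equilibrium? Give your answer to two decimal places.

287.54

Work backward from the last round.
Round 5 (the husband proposes): the wife will accept anything ≥ 0, so the husband offers 0 and keeps 800.
Round 4 (the wife proposes): the husband can get 800 next round, worth 0.75 × 800 = 600 now, so the wife offers 600, keeping 200.
Round 3 (the husband proposes): the wife can get 200 next round, worth 0.87 × 200 = 174 now, so the husband offers 174, keeping 626.
Round 2 (the wife proposes): the husband can get 626 next round, worth 0.75 × 626 = 469.5 now; the wife offers that and keeps 330.5.
Round 1 (the husband proposes): the wife can get 330.5 next round, worth 0.87 × 330.5 = 287.535 now. The husband offers 287.535 and keeps 800 − 287.535 = 512.465.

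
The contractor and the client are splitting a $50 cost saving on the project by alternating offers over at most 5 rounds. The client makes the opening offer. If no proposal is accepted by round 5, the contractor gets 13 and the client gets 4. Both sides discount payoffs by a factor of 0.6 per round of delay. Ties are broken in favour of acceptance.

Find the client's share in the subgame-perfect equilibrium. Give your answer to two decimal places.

32.00

Work backward from the last round.
Round 5 (the client proposes): the contractor gets 13 if talks fail, so the client offers 13 and keeps 37.
Round 4 (the contractor proposes): the client can get 37 next round, worth 0.6 × 37 = 22.2 now; the contractor offers that and keeps 27.8.
Round 3 (the client proposes): the contractor can get 27.8 next round, worth 0.6 × 27.8 = 16.68 now; the client offers that and keeps 33.32.
Round 2 (the contractor proposes): the client can get 33.32 next round, worth 0.6 × 33.32 = 19.992 now; the contractor offers that and keeps 30.008.
Round 1 (the client proposes): the contractor can get 30.008 next round, worth 0.6 × 30.008 = 18.0048 now. The client offers 18.0048 and keeps 50 − 18.0048 = 31.9952.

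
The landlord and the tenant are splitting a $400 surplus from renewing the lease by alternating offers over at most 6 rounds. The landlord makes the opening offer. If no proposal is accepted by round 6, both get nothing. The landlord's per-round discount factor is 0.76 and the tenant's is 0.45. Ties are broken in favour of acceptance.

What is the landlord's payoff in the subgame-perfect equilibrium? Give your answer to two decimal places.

320.97

Round 6 (the tenant proposes): the landlord will accept anything ≥ 0, so the tenant offers 0 and keeps 400.
Round 5 (the landlord proposes): the tenant can get 400 next round, worth 0.45 × 400 = 180 now. The landlord offers 180 and keeps 400 − 180 = 220.
Round 4 (the tenant proposes): the landlord can get 220 next round, worth 0.76 × 220 = 167.2 now, so the tenant offers 167.2, keeping 232.8.
Round 3 (the landlord proposes): the tenant can get 232.8 next round, worth 0.45 × 232.8 = 104.76 now; the landlord offers that and keeps 295.24.
Round 2 (the tenant proposes): the landlord can get 295.24 next round, worth 0.76 × 295.24 = 224.3824 now, so the tenant offers 224.3824, keeping 175.6176.
Round 1 (the landlord proposes): the tenant can get 175.6176 next round, worth 0.45 × 175.6176 = 79.02792 now; the landlord offers that and keeps 320.97208.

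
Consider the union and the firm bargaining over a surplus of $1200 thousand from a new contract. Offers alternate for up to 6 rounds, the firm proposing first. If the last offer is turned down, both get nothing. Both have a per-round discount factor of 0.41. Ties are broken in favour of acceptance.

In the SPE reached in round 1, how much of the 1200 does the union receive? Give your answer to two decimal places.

Round 6 (the union proposes): the firm will accept anything ≥ 0, so the union offers 0 and keeps 1200.
Round 5 (the firm proposes): the union can get 1200 next round, worth 0.41 × 1200 = 492 now, so the firm offers 492, keeping 708.
Round 4 (the union proposes): the firm can get 708 next round, worth 0.41 × 708 = 290.28 now; the union offers that and keeps 909.72.
Round 3 (the firm proposes): the union can get 909.72 next round, worth 0.41 × 909.72 = 372.9852 now, so the firm offers 372.9852, keeping 827.0148.
Round 2 (the union proposes): the firm can get 827.0148 next round, worth 0.41 × 827.0148 = 339.076068 now. The union offers 339.076068 and keeps 1200 − 339.076068 = 860.923932.
Round 1 (the firm proposes): the union can get 860.923932 next round, worth 0.41 × 860.923932 = 352.97881212 now, so the firm offers 352.97881212, keeping 847.02118788.

352.98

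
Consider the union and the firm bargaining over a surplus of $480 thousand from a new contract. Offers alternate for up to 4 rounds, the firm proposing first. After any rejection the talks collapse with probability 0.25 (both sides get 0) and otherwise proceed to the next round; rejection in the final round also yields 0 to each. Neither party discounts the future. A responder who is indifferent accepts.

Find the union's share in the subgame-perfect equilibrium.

Round 4 (the union proposes): the firm will accept anything ≥ 0, so the union offers 0 and keeps 480.
Round 3 (the firm proposes): rejecting gives the union an expected 0.75 × 480 = 360. The firm offers 360 and keeps 480 − 360 = 120.
Round 2 (the union proposes): rejecting gives the firm an expected 0.75 × 120 = 90, so the union offers 90, keeping 390.
Round 1 (the firm proposes): rejecting gives the union an expected 0.75 × 390 = 292.5. The firm offers 292.5 and keeps 480 − 292.5 = 187.5.

292.5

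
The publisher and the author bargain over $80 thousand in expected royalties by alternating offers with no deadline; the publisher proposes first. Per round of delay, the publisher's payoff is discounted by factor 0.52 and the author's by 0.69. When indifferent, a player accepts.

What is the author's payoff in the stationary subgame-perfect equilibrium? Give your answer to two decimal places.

41.32

In a stationary SPE each proposer offers the other exactly their discounted continuation value.
If the publisher keeps x when proposing and the author keeps y when proposing, then x = 80 − 0.69y and y = 80 − 0.52x.
Solving: x = 80(1 − 0.69) / (1 − 0.52·0.69) = 24.8 / 0.6412 ≈ 38.6775.
The author gets 80 − 38.6775 ≈ 41.3225.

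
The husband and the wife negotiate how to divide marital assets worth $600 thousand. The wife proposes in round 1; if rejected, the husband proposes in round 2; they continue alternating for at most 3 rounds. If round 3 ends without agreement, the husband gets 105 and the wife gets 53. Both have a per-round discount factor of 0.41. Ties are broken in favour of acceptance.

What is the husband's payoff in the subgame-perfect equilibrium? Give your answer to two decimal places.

Round 3 (the wife proposes): the husband gets 105 if talks fail, so the wife offers 105 and keeps 495.
Round 2 (the husband proposes): the wife can get 495 next round, worth 0.41 × 495 = 202.95 now. The husband offers 202.95 and keeps 600 − 202.95 = 397.05.
Round 1 (the wife proposes): the husband can get 397.05 next round, worth 0.41 × 397.05 = 162.7905 now. The wife offers 162.7905 and keeps 600 − 162.7905 = 437.2095.

162.79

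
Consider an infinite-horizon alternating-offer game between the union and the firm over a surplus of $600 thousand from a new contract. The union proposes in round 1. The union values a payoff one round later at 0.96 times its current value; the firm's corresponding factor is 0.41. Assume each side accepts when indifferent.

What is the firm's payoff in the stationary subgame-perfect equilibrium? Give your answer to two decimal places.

16.23

Let x be the union's share when the union proposes and y be the firm's share when the firm proposes.
The firm accepts iff offered ≥ 0.41·y, so x = 600 − 0.41y. Symmetrically y = 600 − 0.96x.
Substituting: x = 600 − 0.41(600 − 0.96x), giving x(1 − 0.96·0.41) = 600(1 − 0.41).
So x = 600 × 0.59 / 0.6064 ≈ 583.7731, and the firm receives 600 − x ≈ 16.2269.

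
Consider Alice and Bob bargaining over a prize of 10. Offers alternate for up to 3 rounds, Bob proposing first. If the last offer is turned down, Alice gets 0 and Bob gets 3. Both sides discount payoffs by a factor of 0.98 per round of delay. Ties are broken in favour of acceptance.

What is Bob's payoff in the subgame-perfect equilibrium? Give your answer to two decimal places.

9.80

Round 3 (Bob proposes): rejection yields 0 for Alice; Bob offers 0 and keeps 10.
Round 2 (Alice proposes): Bob can get 10 next round, worth 0.98 × 10 = 9.8 now, so Alice offers 9.8, keeping 0.2.
Round 1 (Bob proposes): Alice can get 0.2 next round, worth 0.98 × 0.2 = 0.196 now; Bob offers that and keeps 9.804.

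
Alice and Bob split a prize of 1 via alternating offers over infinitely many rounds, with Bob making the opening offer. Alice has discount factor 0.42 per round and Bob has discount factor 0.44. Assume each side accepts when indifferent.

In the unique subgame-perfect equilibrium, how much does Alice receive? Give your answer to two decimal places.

When Bob proposes, Alice accepts any offer worth at least 0.42 times what Alice would get by proposing next round; and vice versa.
This gives x = 1 − 0.42y and y = 1 − 0.44x, where x and y are each side's share when it proposes.
Hence (1 − 0.42·0.44)x = 1(1 − 0.42), i.e. 0.8152·x = 0.58.
x ≈ 0.7115; Alice's share is 1 − x ≈ 0.2885.

0.29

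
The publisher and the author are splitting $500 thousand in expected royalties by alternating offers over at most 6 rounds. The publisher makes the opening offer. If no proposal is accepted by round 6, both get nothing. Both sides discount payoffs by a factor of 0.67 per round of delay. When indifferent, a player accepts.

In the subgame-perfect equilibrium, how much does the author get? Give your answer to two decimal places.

By backward induction:
Round 6 (the author proposes): the publisher will accept anything ≥ 0, so the author offers 0 and keeps 500.
Round 5 (the publisher proposes): the author can get 500 next round, worth 0.67 × 500 = 335 now, so the publisher offers 335, keeping 165.
Round 4 (the author proposes): the publisher can get 165 next round, worth 0.67 × 165 = 110.55 now; the author offers that and keeps 389.45.
Round 3 (the publisher proposes): the author can get 389.45 next round, worth 0.67 × 389.45 = 260.9315 now, so the publisher offers 260.9315, keeping 239.0685.
Round 2 (the author proposes): the publisher can get 239.0685 next round, worth 0.67 × 239.0685 = 160.175895 now; the author offers that and keeps 339.824105.
Round 1 (the publisher proposes): the author can get 339.824105 next round, worth 0.67 × 339.824105 = 227.68215035 now. The publisher offers 227.68215035 and keeps 500 − 227.68215035 = 272.31784965.

227.68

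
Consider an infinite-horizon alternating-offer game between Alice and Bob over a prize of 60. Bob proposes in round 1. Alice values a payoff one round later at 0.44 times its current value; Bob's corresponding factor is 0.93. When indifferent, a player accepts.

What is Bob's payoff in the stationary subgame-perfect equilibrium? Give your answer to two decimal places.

When Bob proposes, Alice accepts any offer worth at least 0.44 times what Alice would get by proposing next round; and vice versa.
This gives x = 60 − 0.44y and y = 60 − 0.93x, where x and y are each side's share when it proposes.
Hence (1 − 0.44·0.93)x = 60(1 − 0.44), i.e. 0.5908·x = 33.6.
x ≈ 56.8720; Alice's share is 60 − x ≈ 3.1280.

56.87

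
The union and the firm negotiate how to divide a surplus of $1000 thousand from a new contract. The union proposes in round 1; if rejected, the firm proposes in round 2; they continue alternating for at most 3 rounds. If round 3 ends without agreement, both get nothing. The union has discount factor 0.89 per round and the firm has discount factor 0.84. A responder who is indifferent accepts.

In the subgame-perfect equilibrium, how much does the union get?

907.6

By backward induction:
Round 3 (the union proposes): the firm will accept anything ≥ 0, so the union offers 0 and keeps 1000.
Round 2 (the firm proposes): the union can get 1000 next round, worth 0.89 × 1000 = 890 now, so the firm offers 890, keeping 110.
Round 1 (the union proposes): the firm can get 110 next round, worth 0.84 × 110 = 92.4 now, so the union offers 92.4, keeping 907.6.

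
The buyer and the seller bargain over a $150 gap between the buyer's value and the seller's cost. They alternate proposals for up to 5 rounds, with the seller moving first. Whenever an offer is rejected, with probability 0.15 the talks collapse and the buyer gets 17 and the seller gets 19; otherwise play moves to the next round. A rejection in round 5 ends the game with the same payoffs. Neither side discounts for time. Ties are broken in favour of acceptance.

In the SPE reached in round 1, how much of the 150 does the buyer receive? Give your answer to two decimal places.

Round 5 (the seller proposes): the buyer gets 17 if talks fail, so the seller offers 17 and keeps 133.
Round 4 (the buyer proposes): rejecting gives the seller an expected 0.85 × 133 + 0.15 × 19 = 115.9, so the buyer offers 115.9, keeping 34.1.
Round 3 (the seller proposes): rejecting gives the buyer an expected 0.85 × 34.1 + 0.15 × 17 = 31.535, so the seller offers 31.535, keeping 118.465.
Round 2 (the buyer proposes): rejecting gives the seller an expected 0.85 × 118.465 + 0.15 × 19 = 103.54525. The buyer offers 103.54525 and keeps 150 − 103.54525 = 46.45475.
Round 1 (the seller proposes): rejecting gives the buyer an expected 0.85 × 46.45475 + 0.15 × 17 = 42.0365375, so the seller offers 42.0365375, keeping 107.9634625.

42.04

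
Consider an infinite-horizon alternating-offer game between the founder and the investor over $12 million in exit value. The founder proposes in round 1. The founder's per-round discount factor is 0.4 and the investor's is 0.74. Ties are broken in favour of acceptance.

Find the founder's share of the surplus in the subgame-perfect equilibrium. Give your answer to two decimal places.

4.43

When the founder proposes, the investor accepts any offer worth at least 0.74 times what the investor would get by proposing next round; and vice versa.
This gives x = 12 − 0.74y and y = 12 − 0.4x, where x and y are each side's share when it proposes.
Hence (1 − 0.74·0.4)x = 12(1 − 0.74), i.e. 0.704·x = 3.12.
x ≈ 4.4318; the investor's share is 12 − x ≈ 7.5682.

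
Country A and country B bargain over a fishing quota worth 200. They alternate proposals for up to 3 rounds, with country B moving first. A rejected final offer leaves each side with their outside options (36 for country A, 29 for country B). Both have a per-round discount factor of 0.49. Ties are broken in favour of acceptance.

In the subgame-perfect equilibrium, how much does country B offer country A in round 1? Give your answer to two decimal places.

By backward induction:
Round 3 (country B proposes): country A gets 36 if talks fail, so country B offers 36 and keeps 164.
Round 2 (country A proposes): country B can get 164 next round, worth 0.49 × 164 = 80.36 now; country A offers that and keeps 119.64.
Round 1 (country B proposes): country A can get 119.64 next round, worth 0.49 × 119.64 = 58.6236 now, so country B offers 58.6236, keeping 141.3764.

58.62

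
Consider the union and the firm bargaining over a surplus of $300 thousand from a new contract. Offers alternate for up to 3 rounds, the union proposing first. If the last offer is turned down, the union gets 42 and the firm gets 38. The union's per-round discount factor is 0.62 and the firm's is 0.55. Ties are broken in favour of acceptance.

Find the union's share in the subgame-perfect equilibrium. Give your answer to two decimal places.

224.34

Work backward from the last round.
Round 3 (the union proposes): the firm gets 38 if talks fail, so the union offers 38 and keeps 262.
Round 2 (the firm proposes): the union can get 262 next round, worth 0.62 × 262 = 162.44 now. The firm offers 162.44 and keeps 300 − 162.44 = 137.56.
Round 1 (the union proposes): the firm can get 137.56 next round, worth 0.55 × 137.56 = 75.658 now. The union offers 75.658 and keeps 300 − 75.658 = 224.342.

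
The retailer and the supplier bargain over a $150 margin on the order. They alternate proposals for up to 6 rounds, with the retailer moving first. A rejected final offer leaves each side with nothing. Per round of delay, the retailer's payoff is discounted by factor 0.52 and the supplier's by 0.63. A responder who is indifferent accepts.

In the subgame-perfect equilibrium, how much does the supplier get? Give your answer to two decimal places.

70.36

Round 6 (the supplier proposes): the retailer will accept anything ≥ 0, so the supplier offers 0 and keeps 150.
Round 5 (the retailer proposes): the supplier can get 150 next round, worth 0.63 × 150 = 94.5 now. The retailer offers 94.5 and keeps 150 − 94.5 = 55.5.
Round 4 (the supplier proposes): the retailer can get 55.5 next round, worth 0.52 × 55.5 = 28.86 now, so the supplier offers 28.86, keeping 121.14.
Round 3 (the retailer proposes): the supplier can get 121.14 next round, worth 0.63 × 121.14 = 76.3182 now. The retailer offers 76.3182 and keeps 150 − 76.3182 = 73.6818.
Round 2 (the supplier proposes): the retailer can get 73.6818 next round, worth 0.52 × 73.6818 = 38.314536 now, so the supplier offers 38.314536, keeping 111.685464.
Round 1 (the retailer proposes): the supplier can get 111.685464 next round, worth 0.63 × 111.685464 = 70.36184232 now. The retailer offers 70.36184232 and keeps 150 − 70.36184232 = 79.63815768.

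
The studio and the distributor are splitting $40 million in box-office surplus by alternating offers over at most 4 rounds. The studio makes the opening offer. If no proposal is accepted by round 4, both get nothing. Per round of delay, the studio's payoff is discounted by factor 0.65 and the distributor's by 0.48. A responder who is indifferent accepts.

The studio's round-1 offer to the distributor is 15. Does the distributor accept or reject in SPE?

Accept

Round 4 (the distributor proposes): the studio will accept anything ≥ 0, so the distributor offers 0 and keeps 40.
Round 3 (the studio proposes): the distributor can get 40 next round, worth 0.48 × 40 = 19.2 now, so the studio offers 19.2, keeping 20.8.
Round 2 (the distributor proposes): the studio can get 20.8 next round, worth 0.65 × 20.8 = 13.52 now; the distributor offers that and keeps 26.48.
So by rejecting in round 1, the distributor gets 26.48 next round, worth 0.48 × 26.48 = 12.7104 now.
Offer 15 ≥ 12.7104, so the distributor accepts.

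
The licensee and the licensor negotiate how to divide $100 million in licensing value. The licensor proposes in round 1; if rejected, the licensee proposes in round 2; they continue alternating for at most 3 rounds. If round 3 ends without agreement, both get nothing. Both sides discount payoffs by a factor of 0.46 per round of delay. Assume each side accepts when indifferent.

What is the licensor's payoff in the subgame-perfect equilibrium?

Round 3 (the licensor proposes): the licensee will accept anything ≥ 0, so the licensor offers 0 and keeps 100.
Round 2 (the licensee proposes): the licensor can get 100 next round, worth 0.46 × 100 = 46 now; the licensee offers that and keeps 54.
Round 1 (the licensor proposes): the licensee can get 54 next round, worth 0.46 × 54 = 24.84 now. The licensor offers 24.84 and keeps 100 − 24.84 = 75.16.

75.16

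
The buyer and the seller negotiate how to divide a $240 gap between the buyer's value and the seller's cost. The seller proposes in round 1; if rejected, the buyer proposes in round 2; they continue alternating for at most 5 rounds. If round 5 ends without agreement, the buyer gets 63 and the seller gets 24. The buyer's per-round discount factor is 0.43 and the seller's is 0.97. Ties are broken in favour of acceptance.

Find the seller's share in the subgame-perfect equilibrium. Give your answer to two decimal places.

224.65

Work backward from the last round.
Round 5 (the seller proposes): the buyer gets 63 if talks fail, so the seller offers 63 and keeps 177.
Round 4 (the buyer proposes): the seller can get 177 next round, worth 0.97 × 177 = 171.69 now, so the buyer offers 171.69, keeping 68.31.
Round 3 (the seller proposes): the buyer can get 68.31 next round, worth 0.43 × 68.31 = 29.3733 now, so the seller offers 29.3733, keeping 210.6267.
Round 2 (the buyer proposes): the seller can get 210.6267 next round, worth 0.97 × 210.6267 = 204.307899 now, so the buyer offers 204.307899, keeping 35.692101.
Round 1 (the seller proposes): the buyer can get 35.692101 next round, worth 0.43 × 35.692101 = 15.34760343 now; the seller offers that and keeps 224.65239657.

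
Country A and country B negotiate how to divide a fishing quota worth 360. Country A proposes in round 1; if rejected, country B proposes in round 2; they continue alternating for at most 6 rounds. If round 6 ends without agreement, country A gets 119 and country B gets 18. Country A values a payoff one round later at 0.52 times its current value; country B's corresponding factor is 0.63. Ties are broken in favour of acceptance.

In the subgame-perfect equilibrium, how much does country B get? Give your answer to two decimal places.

Round 6 (country B proposes): country A gets 119 if talks fail, so country B offers 119 and keeps 241.
Round 5 (country A proposes): country B can get 241 next round, worth 0.63 × 241 = 151.83 now; country A offers that and keeps 208.17.
Round 4 (country B proposes): country A can get 208.17 next round, worth 0.52 × 208.17 = 108.2484 now; country B offers that and keeps 251.7516.
Round 3 (country A proposes): country B can get 251.7516 next round, worth 0.63 × 251.7516 = 158.603508 now; country A offers that and keeps 201.396492.
Round 2 (country B proposes): country A can get 201.396492 next round, worth 0.52 × 201.396492 = 104.72617584 now, so country B offers 104.72617584, keeping 255.27382416.
Round 1 (country A proposes): country B can get 255.27382416 next round, worth 0.63 × 255.27382416 = 160.8225092208 now; country A offers that and keeps 199.1774907792.

160.82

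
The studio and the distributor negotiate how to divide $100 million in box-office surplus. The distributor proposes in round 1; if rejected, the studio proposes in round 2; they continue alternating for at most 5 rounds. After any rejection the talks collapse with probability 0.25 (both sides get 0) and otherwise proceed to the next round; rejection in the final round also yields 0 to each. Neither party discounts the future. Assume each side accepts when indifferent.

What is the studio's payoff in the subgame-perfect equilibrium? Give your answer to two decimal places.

Round 5 (the distributor proposes): rejection yields 0 for the studio; the distributor offers 0 and keeps 100.
Round 4 (the studio proposes): rejecting gives the distributor an expected 0.75 × 100 = 75. The studio offers 75 and keeps 100 − 75 = 25.
Round 3 (the distributor proposes): rejecting gives the studio an expected 0.75 × 25 = 18.75, so the distributor offers 18.75, keeping 81.25.
Round 2 (the studio proposes): rejecting gives the distributor an expected 0.75 × 81.25 = 60.9375, so the studio offers 60.9375, keeping 39.0625.
Round 1 (the distributor proposes): rejecting gives the studio an expected 0.75 × 39.0625 = 29.296875. The distributor offers 29.296875 and keeps 100 − 29.296875 = 70.703125.

29.30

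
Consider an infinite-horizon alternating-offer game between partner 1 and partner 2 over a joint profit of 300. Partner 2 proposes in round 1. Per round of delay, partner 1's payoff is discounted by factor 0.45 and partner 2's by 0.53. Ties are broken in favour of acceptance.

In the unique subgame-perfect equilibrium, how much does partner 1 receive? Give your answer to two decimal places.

Let x be partner 2's share when partner 2 proposes and y be partner 1's share when partner 1 proposes.
Partner 1 accepts iff offered ≥ 0.45·y, so x = 300 − 0.45y. Symmetrically y = 300 − 0.53x.
Substituting: x = 300 − 0.45(300 − 0.53x), giving x(1 − 0.53·0.45) = 300(1 − 0.45).
So x = 300 × 0.55 / 0.7615 ≈ 216.6776, and partner 1 receives 300 − x ≈ 83.3224.

83.32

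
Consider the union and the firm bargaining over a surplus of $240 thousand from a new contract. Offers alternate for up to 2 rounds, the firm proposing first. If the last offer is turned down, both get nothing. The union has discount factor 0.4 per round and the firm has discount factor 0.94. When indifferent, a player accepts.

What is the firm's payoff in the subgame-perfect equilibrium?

144

Round 2 (the union proposes): the firm will accept anything ≥ 0, so the union offers 0 and keeps 240.
Round 1 (the firm proposes): the union can get 240 next round, worth 0.4 × 240 = 96 now. The firm offers 96 and keeps 240 − 96 = 144.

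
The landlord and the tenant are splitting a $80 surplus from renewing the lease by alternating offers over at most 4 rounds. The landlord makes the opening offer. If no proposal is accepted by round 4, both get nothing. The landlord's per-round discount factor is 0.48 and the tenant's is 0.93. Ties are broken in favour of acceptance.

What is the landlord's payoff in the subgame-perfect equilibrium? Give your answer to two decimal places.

Round 4 (the tenant proposes): rejection yields 0 for the landlord; the tenant offers 0 and keeps 80.
Round 3 (the landlord proposes): the tenant can get 80 next round, worth 0.93 × 80 = 74.4 now. The landlord offers 74.4 and keeps 80 − 74.4 = 5.6.
Round 2 (the tenant proposes): the landlord can get 5.6 next round, worth 0.48 × 5.6 = 2.688 now; the tenant offers that and keeps 77.312.
Round 1 (the landlord proposes): the tenant can get 77.312 next round, worth 0.93 × 77.312 = 71.90016 now; the landlord offers that and keeps 8.09984.

8.10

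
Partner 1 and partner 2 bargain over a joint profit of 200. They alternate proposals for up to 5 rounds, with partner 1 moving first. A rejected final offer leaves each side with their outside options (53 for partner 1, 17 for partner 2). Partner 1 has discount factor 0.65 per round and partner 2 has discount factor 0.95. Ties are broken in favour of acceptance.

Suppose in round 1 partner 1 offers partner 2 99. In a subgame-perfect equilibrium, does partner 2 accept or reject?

Round 5 (partner 1 proposes): partner 2 gets 17 if talks fail, so partner 1 offers 17 and keeps 183.
Round 4 (partner 2 proposes): partner 1 can get 183 next round, worth 0.65 × 183 = 118.95 now; partner 2 offers that and keeps 81.05.
Round 3 (partner 1 proposes): partner 2 can get 81.05 next round, worth 0.95 × 81.05 = 76.9975 now. Partner 1 offers 76.9975 and keeps 200 − 76.9975 = 123.0025.
Round 2 (partner 2 proposes): partner 1 can get 123.0025 next round, worth 0.65 × 123.0025 = 79.951625 now; partner 2 offers that and keeps 120.048375.
So by rejecting in round 1, partner 2 gets 120.048375 next round, worth 0.95 × 120.048375 = 114.04595625 now.
Offer 99 < 114.04595625, so partner 2 rejects.

Reject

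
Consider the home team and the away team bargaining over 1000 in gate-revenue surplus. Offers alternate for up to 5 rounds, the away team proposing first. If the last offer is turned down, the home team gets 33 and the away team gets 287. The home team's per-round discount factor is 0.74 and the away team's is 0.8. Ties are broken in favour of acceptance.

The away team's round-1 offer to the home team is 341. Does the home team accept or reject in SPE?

Round 5 (the away team proposes): the home team gets 33 if talks fail, so the away team offers 33 and keeps 967.
Round 4 (the home team proposes): the away team can get 967 next round, worth 0.8 × 967 = 773.6 now; the home team offers that and keeps 226.4.
Round 3 (the away team proposes): the home team can get 226.4 next round, worth 0.74 × 226.4 = 167.536 now. The away team offers 167.536 and keeps 1000 − 167.536 = 832.464.
Round 2 (the home team proposes): the away team can get 832.464 next round, worth 0.8 × 832.464 = 665.9712 now. The home team offers 665.9712 and keeps 1000 − 665.9712 = 334.0288.
So by rejecting in round 1, the home team gets 334.0288 next round, worth 0.74 × 334.0288 = 247.181312 now.
Offer 341 ≥ 247.181312, so the home team accepts.

Accept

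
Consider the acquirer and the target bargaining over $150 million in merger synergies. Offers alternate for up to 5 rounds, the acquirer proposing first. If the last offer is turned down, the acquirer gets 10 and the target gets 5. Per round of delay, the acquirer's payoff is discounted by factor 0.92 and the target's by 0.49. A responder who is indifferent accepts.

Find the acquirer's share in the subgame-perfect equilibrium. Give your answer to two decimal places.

Round 5 (the acquirer proposes): the target gets 5 if talks fail, so the acquirer offers 5 and keeps 145.
Round 4 (the target proposes): the acquirer can get 145 next round, worth 0.92 × 145 = 133.4 now. The target offers 133.4 and keeps 150 − 133.4 = 16.6.
Round 3 (the acquirer proposes): the target can get 16.6 next round, worth 0.49 × 16.6 = 8.134 now, so the acquirer offers 8.134, keeping 141.866.
Round 2 (the target proposes): the acquirer can get 141.866 next round, worth 0.92 × 141.866 = 130.51672 now. The target offers 130.51672 and keeps 150 − 130.51672 = 19.48328.
Round 1 (the acquirer proposes): the target can get 19.48328 next round, worth 0.49 × 19.48328 = 9.5468072 now; the acquirer offers that and keeps 140.4531928.

140.45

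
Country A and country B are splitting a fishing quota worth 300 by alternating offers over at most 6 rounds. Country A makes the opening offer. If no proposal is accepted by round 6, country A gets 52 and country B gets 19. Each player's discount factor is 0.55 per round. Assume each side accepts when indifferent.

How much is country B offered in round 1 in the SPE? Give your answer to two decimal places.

109.19

Round 6 (country B proposes): country A gets 52 if talks fail, so country B offers 52 and keeps 248.
Round 5 (country A proposes): country B can get 248 next round, worth 0.55 × 248 = 136.4 now, so country A offers 136.4, keeping 163.6.
Round 4 (country B proposes): country A can get 163.6 next round, worth 0.55 × 163.6 = 89.98 now, so country B offers 89.98, keeping 210.02.
Round 3 (country A proposes): country B can get 210.02 next round, worth 0.55 × 210.02 = 115.511 now. Country A offers 115.511 and keeps 300 − 115.511 = 184.489.
Round 2 (country B proposes): country A can get 184.489 next round, worth 0.55 × 184.489 = 101.46895 now. Country B offers 101.46895 and keeps 300 − 101.46895 = 198.53105.
Round 1 (country A proposes): country B can get 198.53105 next round, worth 0.55 × 198.53105 = 109.1920775 now; country A offers that and keeps 190.8079225.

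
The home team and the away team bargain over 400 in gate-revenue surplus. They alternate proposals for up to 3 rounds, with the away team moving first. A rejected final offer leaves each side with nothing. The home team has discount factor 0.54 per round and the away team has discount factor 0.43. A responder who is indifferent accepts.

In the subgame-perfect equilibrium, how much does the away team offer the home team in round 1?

Solve by backward induction from round 3.
Round 3 (the away team proposes): rejection yields 0 for the home team; the away team offers 0 and keeps 400.
Round 2 (the home team proposes): the away team can get 400 next round, worth 0.43 × 400 = 172 now. The home team offers 172 and keeps 400 − 172 = 228.
Round 1 (the away team proposes): the home team can get 228 next round, worth 0.54 × 228 = 123.12 now; the away team offers that and keeps 276.88.

123.12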